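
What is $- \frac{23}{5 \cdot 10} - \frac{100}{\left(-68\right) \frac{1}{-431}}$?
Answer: $- \frac{539141}{850} \approx -634.28$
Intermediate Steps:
$- \frac{23}{5 \cdot 10} - \frac{100}{\left(-68\right) \frac{1}{-431}} = - \frac{23}{50} - \frac{100}{\left(-68\right) \left(- \frac{1}{431}\right)} = \left(-23\right) \frac{1}{50} - \frac{100}{\frac{68}{431}} = - \frac{23}{50} - \frac{10775}{17} = - \frac{539141}{850}$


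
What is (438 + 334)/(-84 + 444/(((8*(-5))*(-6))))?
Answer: -15440/1643 ≈ -9.3974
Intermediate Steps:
(438 + 334)/(-84 + 444/(((8*(-5))*(-6)))) = 772/(-84 + 444/((-40*(-6)))) = 772/(-84 + 444/240) = 772/(-84 + 444*(1/240)) = 772/(-84 + 37/20) = 772/(-1643/20) = 772*(-20/1643) = -15440/1643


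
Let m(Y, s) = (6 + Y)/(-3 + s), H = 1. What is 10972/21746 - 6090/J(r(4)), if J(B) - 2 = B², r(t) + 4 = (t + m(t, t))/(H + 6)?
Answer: -11030609/10873 ≈ -1014.5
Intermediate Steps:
m(Y, s) = (6 + Y)/(-3 + s)
r(t) = -4 + t/7 + (6 + t)/(7*(-3 + t)) (r(t) = -4 + (t + (6 + t)/(-3 + t))/(1 + 6) = -4 + (t + (6 + t)/(-3 + t))/7 = -4 + (t + (6 + t)/(-3 + t))*(⅐) = -4 + (t/7 + (6 + t)/(7*(-3 + t))) = -4 + t/7 + (6 + t)/(7*(-3 + t)))
J(B) = 2 + B²
10972/21746 - 6090/J(r(4)) = 10972/21746 - 6090/(2 + ((90 + 4² - 30*4)/(7*(-3 + 4)))²) = 10972*(1/21746) - 6090/(2 + ((⅐)*(90 + 16 - 120)/1)²) = 5486/10873 - 6090/(2 + ((⅐)*1*(-14))²) = 5486/10873 - 6090/(2 + (-2)²) = 5486/10873 - 6090/(2 + 4) = 5486/10873 - 6090/6 = 5486/10873 - 6090*⅙ = 5486/10873 - 1015 = -11030609/10873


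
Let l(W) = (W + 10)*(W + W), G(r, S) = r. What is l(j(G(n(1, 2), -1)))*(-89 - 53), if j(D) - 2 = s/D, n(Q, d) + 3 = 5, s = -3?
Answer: -1491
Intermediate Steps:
n(Q, d) = 2 (n(Q, d) = -3 + 5 = 2)
j(D) = 2 - 3/D
l(W) = 2*W*(10 + W) (l(W) = (10 + W)*(2*W) = 2*W*(10 + W))
l(j(G(n(1, 2), -1)))*(-89 - 53) = (2*(2 - 3/2)*(10 + (2 - 3/2)))*(-89 - 53) = (2*(2 - 3*½)*(10 + (2 - 3*½)))*(-142) = (2*(2 - 3/2)*(10 + (2 - 3/2)))*(-142) = (2*(½)*(10 + ½))*(-142) = (2*(½)*(21/2))*(-142) = (21/2)*(-142) = -1491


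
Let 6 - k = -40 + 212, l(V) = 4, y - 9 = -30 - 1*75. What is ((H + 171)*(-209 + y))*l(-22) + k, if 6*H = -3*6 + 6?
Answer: -206346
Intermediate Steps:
y = -96 (y = 9 + (-30 - 1*75) = 9 + (-30 - 75) = 9 - 105 = -96)
k = -166 (k = 6 - (-40 + 212) = 6 - 1*172 = 6 - 172 = -166)
H = -2 (H = (-3*6 + 6)/6 = (-18 + 6)/6 = (⅙)*(-12) = -2)
((H + 171)*(-209 + y))*l(-22) + k = ((-2 + 171)*(-209 - 96))*4 - 166 = (169*(-305))*4 - 166 = -51545*4 - 166 = -206180 - 166 = -206346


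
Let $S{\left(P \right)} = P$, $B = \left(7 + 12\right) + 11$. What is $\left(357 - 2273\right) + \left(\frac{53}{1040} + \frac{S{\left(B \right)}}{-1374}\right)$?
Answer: $- \frac{456307623}{238160} \approx -1916.0$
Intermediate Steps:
$B = 30$ ($B = 19 + 11 = 30$)
$\left(357 - 2273\right) + \left(\frac{53}{1040} + \frac{S{\left(B \right)}}{-1374}\right) = \left(357 - 2273\right) + \left(\frac{53}{1040} + \frac{30}{-1374}\right) = -1916 + \left(53 \cdot \frac{1}{1040} + 30 \left(- \frac{1}{1374}\right)\right) = -1916 + \left(\frac{53}{1040} - \frac{5}{229}\right) = -1916 + \frac{6937}{238160} = - \frac{456307623}{238160}$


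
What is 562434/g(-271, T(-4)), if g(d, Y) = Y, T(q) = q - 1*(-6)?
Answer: 281217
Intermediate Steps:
T(q) = 6 + q (T(q) = q + 6 = 6 + q)
562434/g(-271, T(-4)) = 562434/(6 - 4) = 562434/2 = 562434*(1/2) = 281217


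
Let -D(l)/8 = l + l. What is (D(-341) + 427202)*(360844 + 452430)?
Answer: 351869502292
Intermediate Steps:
D(l) = -16*l (D(l) = -8*(l + l) = -16*l)
(D(-341) + 427202)*(360844 + 452430) = (-16*(-341) + 427202)*(360844 + 452430) = (5456 + 427202)*813274 = 432658*813274 = 351869502292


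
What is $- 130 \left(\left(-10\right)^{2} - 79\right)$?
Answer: $-2730$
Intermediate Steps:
$- 130 \left(\left(-10\right)^{2} - 79\right) = - 130 \left(100 - 79\right) = \left(-130\right) 21 = -2730$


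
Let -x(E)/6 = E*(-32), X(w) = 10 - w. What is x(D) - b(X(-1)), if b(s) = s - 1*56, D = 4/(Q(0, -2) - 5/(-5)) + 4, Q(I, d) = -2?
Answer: 45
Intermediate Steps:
D = 0 (D = 4/(-2 - 5/(-5)) + 4 = 4/(-2 - 5*(-1/5)) + 4 = 4/(-2 + 1) + 4 = 4/(-1) + 4 = 4*(-1) + 4 = -4 + 4 = 0)
b(s) = -56 + s (b(s) = s - 56 = -56 + s)
x(E) = 192*E (x(E) = -6*E*(-32) = -(-192)*E = 192*E)
x(D) - b(X(-1)) = 192*0 - (-56 + (10 - 1*(-1))) = 0 - (-56 + (10 + 1)) = 0 - (-56 + 11) = 0 - 1*(-45) = 0 + 45 = 45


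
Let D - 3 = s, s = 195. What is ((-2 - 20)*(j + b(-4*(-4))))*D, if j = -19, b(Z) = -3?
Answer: 95832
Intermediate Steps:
D = 198 (D = 3 + 195 = 198)
((-2 - 20)*(j + b(-4*(-4))))*D = ((-2 - 20)*(-19 - 3))*198 = -22*(-22)*198 = 484*198 = 95832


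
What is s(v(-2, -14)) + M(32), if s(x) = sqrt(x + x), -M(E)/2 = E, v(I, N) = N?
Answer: -64 + 2*I*sqrt(7) ≈ -64.0 + 5.2915*I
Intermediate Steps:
M(E) = -2*E
s(x) = sqrt(2)*sqrt(x) (s(x) = sqrt(2*x) = sqrt(2)*sqrt(x))
s(v(-2, -14)) + M(32) = sqrt(2)*sqrt(-14) - 2*32 = sqrt(2)*(I*sqrt(14)) - 64 = 2*I*sqrt(7) - 64 = -64 + 2*I*sqrt(7)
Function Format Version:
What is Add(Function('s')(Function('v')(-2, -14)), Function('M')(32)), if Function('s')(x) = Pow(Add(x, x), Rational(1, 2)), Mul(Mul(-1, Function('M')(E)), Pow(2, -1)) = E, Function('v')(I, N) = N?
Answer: Add(-64, Mul(2, I, Pow(7, Rational(1, 2)))) ≈ Add(-64.000, Mul(5.2915, I))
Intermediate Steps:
Function('M')(E) = Mul(-2, E)
Function('s')(x) = Mul(Pow(2, Rational(1, 2)), Pow(x, Rational(1, 2))) (Function('s')(x) = Pow(Mul(2, x), Rational(1, 2)) = Mul(Pow(2, Rational(1, 2)), Pow(x, Rational(1, 2))))
Add(Function('s')(Function('v')(-2, -14)), Function('M')(32)) = Add(Mul(Pow(2, Rational(1, 2)), Pow(-14, Rational(1, 2))), Mul(-2, 32)) = Add(Mul(Pow(2, Rational(1, 2)), Mul(I, Pow(14, Rational(1, 2)))), -64) = Add(Mul(2, I, Pow(7, Rational(1, 2))), -64) = Add(-64, Mul(2, I, Pow(7, Rational(1, 2))))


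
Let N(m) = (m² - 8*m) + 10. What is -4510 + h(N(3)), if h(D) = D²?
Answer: -4485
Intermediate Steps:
N(m) = 10 + m² - 8*m
-4510 + h(N(3)) = -4510 + (10 + 3² - 8*3)² = -4510 + (10 + 9 - 24)² = -4510 + (-5)² = -4510 + 25 = -4485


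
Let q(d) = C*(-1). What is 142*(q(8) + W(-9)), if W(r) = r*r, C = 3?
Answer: 11076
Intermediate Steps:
q(d) = -3 (q(d) = 3*(-1) = -3)
W(r) = r²
142*(q(8) + W(-9)) = 142*(-3 + (-9)²) = 142*(-3 + 81) = 142*78 = 11076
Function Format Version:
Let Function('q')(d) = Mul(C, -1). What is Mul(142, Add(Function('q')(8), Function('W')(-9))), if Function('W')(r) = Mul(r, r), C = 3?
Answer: 11076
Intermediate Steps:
Function('q')(d) = -3 (Function('q')(d) = Mul(3, -1) = -3)
Function('W')(r) = Pow(r, 2)
Mul(142, Add(Function('q')(8), Function('W')(-9))) = Mul(142, Add(-3, Pow(-9, 2))) = Mul(142, Add(-3, 81)) = Mul(142, 78) = 11076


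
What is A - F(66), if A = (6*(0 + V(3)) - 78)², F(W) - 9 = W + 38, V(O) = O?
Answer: 3487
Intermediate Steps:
F(W) = 47 + W (F(W) = 9 + (W + 38) = 9 + (38 + W) = 47 + W)
A = 3600 (A = (6*(0 + 3) - 78)² = (6*3 - 78)² = (18 - 78)² = (-60)² = 3600)
A - F(66) = 3600 - (47 + 66) = 3600 - 1*113 = 3600 - 113 = 3487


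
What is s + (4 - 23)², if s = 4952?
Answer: 5313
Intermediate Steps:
s + (4 - 23)² = 4952 + (4 - 23)² = 4952 + (-19)² = 4952 + 361 = 5313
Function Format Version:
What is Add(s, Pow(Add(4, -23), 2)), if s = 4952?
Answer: 5313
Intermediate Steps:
Add(s, Pow(Add(4, -23), 2)) = Add(4952, Pow(Add(4, -23), 2)) = Add(4952, Pow(-19, 2)) = Add(4952, 361) = 5313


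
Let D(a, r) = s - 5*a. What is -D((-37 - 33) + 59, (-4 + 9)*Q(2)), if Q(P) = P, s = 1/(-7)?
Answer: -384/7 ≈ -54.857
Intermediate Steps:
s = -1/7 ≈ -0.14286
D(a, r) = -1/7 - 5*a
-D((-37 - 33) + 59, (-4 + 9)*Q(2)) = -(-1/7 - 5*((-37 - 33) + 59)) = -(-1/7 - 5*(-70 + 59)) = -(-1/7 - 5*(-11)) = -(-1/7 + 55) = -1*384/7 = -384/7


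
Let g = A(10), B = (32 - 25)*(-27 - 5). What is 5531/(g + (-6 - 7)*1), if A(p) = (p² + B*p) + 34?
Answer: -5531/2119 ≈ -2.6102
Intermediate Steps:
B = -224 (B = 7*(-32) = -224)
A(p) = 34 + p² - 224*p (A(p) = (p² - 224*p) + 34 = 34 + p² - 224*p)
g = -2106 (g = 34 + 10² - 224*10 = 34 + 100 - 2240 = -2106)
5531/(g + (-6 - 7)*1) = 5531/(-2106 + (-6 - 7)*1) = 5531/(-2106 - 13*1) = 5531/(-2106 - 13) = 5531/(-2119) = 5531*(-1/2119) = -5531/2119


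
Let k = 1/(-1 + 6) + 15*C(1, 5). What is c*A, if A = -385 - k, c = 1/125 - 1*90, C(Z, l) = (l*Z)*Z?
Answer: 25883949/625 ≈ 41414.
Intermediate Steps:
C(Z, l) = l*Z**2 (C(Z, l) = (Z*l)*Z = l*Z**2)
k = 376/5 (k = 1/(-1 + 6) + 15*(5*1**2) = 1/5 + 15*(5*1) = 1/5 + 15*5 = 1/5 + 75 = 376/5 ≈ 75.200)
c = -11249/125 (c = 1/125 - 90 = -11249/125 ≈ -89.992)
A = -2301/5 (A = -385 - 1*376/5 = -385 - 376/5 = -2301/5 ≈ -460.20)
c*A = -11249/125*(-2301/5) = 25883949/625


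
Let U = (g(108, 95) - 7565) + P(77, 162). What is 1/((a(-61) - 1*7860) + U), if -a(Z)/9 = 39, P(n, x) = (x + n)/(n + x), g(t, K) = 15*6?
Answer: -1/15685 ≈ -6.3755e-5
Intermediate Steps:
g(t, K) = 90
P(n, x) = 1 (P(n, x) = (n + x)/(n + x) = 1)
a(Z) = -351 (a(Z) = -9*39 = -351)
U = -7474 (U = (90 - 7565) + 1 = -7475 + 1 = -7474)
1/((a(-61) - 1*7860) + U) = 1/((-351 - 1*7860) - 7474) = 1/((-351 - 7860) - 7474) = 1/(-8211 - 7474) = 1/(-15685) = -1/15685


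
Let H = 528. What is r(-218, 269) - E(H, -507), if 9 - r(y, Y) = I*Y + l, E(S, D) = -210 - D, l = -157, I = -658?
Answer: 176871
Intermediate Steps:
r(y, Y) = 166 + 658*Y (r(y, Y) = 9 - (-658*Y - 157) = 9 - (-157 - 658*Y) = 9 + (157 + 658*Y) = 166 + 658*Y)
r(-218, 269) - E(H, -507) = (166 + 658*269) - (-210 - 1*(-507)) = (166 + 177002) - (-210 + 507) = 177168 - 1*297 = 177168 - 297 = 176871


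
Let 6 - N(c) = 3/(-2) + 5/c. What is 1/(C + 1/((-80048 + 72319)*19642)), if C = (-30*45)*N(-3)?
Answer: -151813018/1878686097751 ≈ -8.0808e-5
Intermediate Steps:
N(c) = 15/2 - 5/c (N(c) = 6 - (3/(-2) + 5/c) = 6 - (3*(-1/2) + 5/c) = 6 - (-3/2 + 5/c) = 6 + (3/2 - 5/c) = 15/2 - 5/c)
C = -12375 (C = (-30*45)*(15/2 - 5/(-3)) = -1350*(15/2 - 5*(-1/3)) = -1350*(15/2 + 5/3) = -1350*55/6 = -12375)
1/(C + 1/((-80048 + 72319)*19642)) = 1/(-12375 + 1/((-80048 + 72319)*19642)) = 1/(-12375 + (1/19642)/(-7729)) = 1/(-12375 - 1/7729*1/19642) = 1/(-12375 - 1/151813018) = 1/(-1878686097751/151813018) = -151813018/1878686097751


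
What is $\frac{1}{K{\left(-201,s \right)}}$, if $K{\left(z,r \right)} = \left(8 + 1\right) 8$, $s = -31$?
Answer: $\frac{1}{72} \approx 0.013889$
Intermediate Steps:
$K{\left(z,r \right)} = 72$ ($K{\left(z,r \right)} = 9 \cdot 8 = 72$)
$\frac{1}{K{\left(-201,s \right)}} = \frac{1}{72}$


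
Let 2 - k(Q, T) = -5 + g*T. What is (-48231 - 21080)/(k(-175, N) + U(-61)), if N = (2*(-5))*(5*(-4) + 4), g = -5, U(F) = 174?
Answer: -69311/981 ≈ -70.653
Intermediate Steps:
N = 160 (N = -10*(-20 + 4) = -10*(-16) = 160)
k(Q, T) = 7 + 5*T (k(Q, T) = 2 - (-5 - 5*T) = 2 + (5 + 5*T) = 7 + 5*T)
(-48231 - 21080)/(k(-175, N) + U(-61)) = (-48231 - 21080)/((7 + 5*160) + 174) = -69311/((7 + 800) + 174) = -69311/(807 + 174) = -69311/981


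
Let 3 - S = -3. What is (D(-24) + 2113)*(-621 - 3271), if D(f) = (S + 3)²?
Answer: -8539048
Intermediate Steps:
S = 6 (S = 3 - 1*(-3) = 3 + 3 = 6)
D(f) = 81 (D(f) = (6 + 3)² = 9² = 81)
(D(-24) + 2113)*(-621 - 3271) = (81 + 2113)*(-621 - 3271) = 2194*(-3892) = -8539048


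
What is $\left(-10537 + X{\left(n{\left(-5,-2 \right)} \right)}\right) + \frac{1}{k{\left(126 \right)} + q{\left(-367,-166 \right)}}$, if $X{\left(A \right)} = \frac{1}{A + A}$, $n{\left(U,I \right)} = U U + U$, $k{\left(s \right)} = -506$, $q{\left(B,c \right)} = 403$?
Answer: $- \frac{43412377}{4120} \approx -10537.0$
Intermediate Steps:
$n{\left(U,I \right)} = U + U^{2}$ ($n{\left(U,I \right)} = U^{2} + U = U + U^{2}$)
$X{\left(A \right)} = \frac{1}{2 A}$
$\left(-10537 + X{\left(n{\left(-5,-2 \right)} \right)}\right) + \frac{1}{k{\left(126 \right)} + q{\left(-367,-166 \right)}} = \left(-10537 + \frac{1}{2 \left(- 5 \left(1 - 5\right)\right)}\right) + \frac{1}{-506 + 403} = \left(-10537 + \frac{1}{2 \left(\left(-5\right) \left(-4\right)\right)}\right) + \frac{1}{-103} = \left(-10537 + \frac{1}{2 \cdot 20}\right) - \frac{1}{103} = \left(-10537 + \frac{1}{2} \cdot \frac{1}{20}\right) - \frac{1}{103} = \left(-10537 + \frac{1}{40}\right) - \frac{1}{103} = - \frac{421479}{40} - \frac{1}{103} = - \frac{43412377}{4120}$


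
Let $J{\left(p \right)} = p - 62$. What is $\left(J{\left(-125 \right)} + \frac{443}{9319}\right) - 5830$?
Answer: $- \frac{56071980}{9319} \approx -6017.0$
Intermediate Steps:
$J{\left(p \right)} = -62 + p$ ($J{\left(p \right)} = p - 62 = -62 + p$)
$\left(J{\left(-125 \right)} + \frac{443}{9319}\right) - 5830 = \left(\left(-62 - 125\right) + \frac{443}{9319}\right) - 5830 = \left(-187 + 443 \cdot \frac{1}{9319}\right) - 5830 = \left(-187 + \frac{443}{9319}\right) - 5830 = - \frac{1742210}{9319} - 5830 = - \frac{56071980}{9319}$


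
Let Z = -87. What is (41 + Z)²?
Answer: 2116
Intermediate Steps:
(41 + Z)² = (41 - 87)² = (-46)² = 2116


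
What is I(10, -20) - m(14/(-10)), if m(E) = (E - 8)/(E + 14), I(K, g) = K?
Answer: 677/63 ≈ 10.746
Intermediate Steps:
m(E) = (-8 + E)/(14 + E)
I(10, -20) - m(14/(-10)) = 10 - (-8 + 14/(-10))/(14 + 14/(-10)) = 10 - (-8 + 14*(-1/10))/(14 + 14*(-1/10)) = 10 - (-8 - 7/5)/(14 - 7/5) = 10 - (-47)/(63/5*5) = 10 - 5*(-47)/(63*5) = 10 - 1*(-47/63) = 10 + 47/63 = 677/63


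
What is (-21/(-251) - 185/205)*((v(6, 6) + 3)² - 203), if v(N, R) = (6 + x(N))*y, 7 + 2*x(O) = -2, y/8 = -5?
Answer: -25665596/10291 ≈ -2494.0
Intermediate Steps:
y = -40 (y = 8*(-5) = -40)
x(O) = -9/2 (x(O) = -7/2 + (½)*(-2) = -7/2 - 1 = -9/2)
v(N, R) = -60 (v(N, R) = (6 - 9/2)*(-40) = (3/2)*(-40) = -60)
(-21/(-251) - 185/205)*((v(6, 6) + 3)² - 203) = (-21/(-251) - 185/205)*((-60 + 3)² - 203) = (-21*(-1/251) - 185*1/205)*((-57)² - 203) = (21/251 - 37/41)*(3249 - 203) = -8426/10291*3046 = -25665596/10291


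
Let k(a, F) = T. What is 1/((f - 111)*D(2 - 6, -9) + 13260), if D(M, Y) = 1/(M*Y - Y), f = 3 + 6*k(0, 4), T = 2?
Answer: 15/198868 ≈ 7.5427e-5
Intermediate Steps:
k(a, F) = 2
f = 15 (f = 3 + 6*2 = 3 + 12 = 15)
D(M, Y) = 1/(-Y + M*Y)
1/((f - 111)*D(2 - 6, -9) + 13260) = 1/((15 - 111)*(1/((-9)*(-1 + (2 - 6)))) + 13260) = 1/(-(-32)/(3*(-1 - 4)) + 13260) = 1/(-(-32)/(3*(-5)) + 13260) = 1/(-(-32)*(-1)/(3*5) + 13260) = 1/(-96*1/45 + 13260) = 1/(-32/15 + 13260) = 1/(198868/15) = 15/198868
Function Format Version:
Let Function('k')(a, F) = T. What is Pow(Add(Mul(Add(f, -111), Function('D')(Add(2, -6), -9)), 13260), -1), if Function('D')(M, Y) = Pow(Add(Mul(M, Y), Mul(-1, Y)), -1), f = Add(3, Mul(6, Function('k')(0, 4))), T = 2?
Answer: Rational(15, 198868) ≈ 7.5427e-5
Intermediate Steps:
Function('k')(a, F) = 2
f = 15 (f = Add(3, Mul(6, 2)) = Add(3, 12) = 15)
Function('D')(M, Y) = Pow(Add(Mul(-1, Y), Mul(M, Y)), -1)
Pow(Add(Mul(Add(f, -111), Function('D')(Add(2, -6), -9)), 13260), -1) = Pow(Add(Mul(Add(15, -111), Mul(Pow(-9, -1), Pow(Add(-1, Add(2, -6)), -1))), 13260), -1) = Pow(Add(Mul(-96, Mul(Rational(-1, 9), Pow(Add(-1, -4), -1))), 13260), -1) = Pow(Add(Mul(-96, Mul(Rational(-1, 9), Pow(-5, -1))), 13260), -1) = Pow(Add(Mul(-96, Mul(Rational(-1, 9), Rational(-1, 5))), 13260), -1) = Pow(Add(Mul(-96, Rational(1, 45)), 13260), -1) = Pow(Add(Rational(-32, 15), 13260), -1) = Pow(Rational(198868, 15), -1) = Rational(15, 198868)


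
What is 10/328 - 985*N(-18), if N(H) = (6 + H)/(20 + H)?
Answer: 969245/164 ≈ 5910.0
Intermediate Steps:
N(H) = (6 + H)/(20 + H)
10/328 - 985*N(-18) = 10/328 - 985*(6 - 18)/(20 - 18) = 10*(1/328) - 985*(-12)/2 = 5/164 - 985*(-12)/2 = 5/164 - 985*(-6) = 5/164 + 5910 = 969245/164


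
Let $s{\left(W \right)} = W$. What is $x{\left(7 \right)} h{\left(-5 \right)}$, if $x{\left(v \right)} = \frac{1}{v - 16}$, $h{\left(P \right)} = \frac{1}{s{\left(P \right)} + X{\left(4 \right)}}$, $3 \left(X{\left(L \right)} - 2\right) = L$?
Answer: $\frac{1}{15} \approx 0.066667$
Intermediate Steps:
$X{\left(L \right)} = 2 + \frac{L}{3}$
$h{\left(P \right)} = \frac{1}{\frac{10}{3} + P}$ ($h{\left(P \right)} = \frac{1}{P + \left(2 + \frac{1}{3} \cdot 4\right)} = \frac{1}{P + \left(2 + \frac{4}{3}\right)} = \frac{1}{P + \frac{10}{3}} = \frac{1}{\frac{10}{3} + P}$)
$x{\left(v \right)} = \frac{1}{-16 + v}$
$x{\left(7 \right)} h{\left(-5 \right)} = \frac{3 \frac{1}{10 + 3 \left(-5\right)}}{-16 + 7} = \frac{3 \frac{1}{10 - 15}}{-9} = - \frac{3 \frac{1}{-5}}{9} = - \frac{3 \left(- \frac{1}{5}\right)}{9} = \left(- \frac{1}{9}\right) \left(- \frac{3}{5}\right) = \frac{1}{15}$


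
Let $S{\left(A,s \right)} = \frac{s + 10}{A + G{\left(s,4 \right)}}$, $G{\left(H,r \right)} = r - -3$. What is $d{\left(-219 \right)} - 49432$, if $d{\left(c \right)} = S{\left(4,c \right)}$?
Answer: $-49451$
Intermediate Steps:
$G{\left(H,r \right)} = 3 + r$ ($G{\left(H,r \right)} = r + 3 = 3 + r$)
$S{\left(A,s \right)} = \frac{10 + s}{7 + A}$ ($S{\left(A,s \right)} = \frac{s + 10}{A + \left(3 + 4\right)} = \frac{10 + s}{A + 7} = \frac{10 + s}{7 + A}$)
$d{\left(c \right)} = \frac{10}{11} + \frac{c}{11}$ ($d{\left(c \right)} = \frac{10 + c}{7 + 4} = \frac{10 + c}{11} = \frac{10}{11} + \frac{c}{11}$)
$d{\left(-219 \right)} - 49432 = \left(\frac{10}{11} + \frac{1}{11} \left(-219\right)\right) - 49432 = \left(\frac{10}{11} - \frac{219}{11}\right) - 49432 = -19 - 49432 = -49451$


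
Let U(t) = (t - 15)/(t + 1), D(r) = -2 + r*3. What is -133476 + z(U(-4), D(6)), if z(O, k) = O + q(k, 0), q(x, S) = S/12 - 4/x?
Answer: -1601639/12 ≈ -1.3347e+5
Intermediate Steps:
D(r) = -2 + 3*r
q(x, S) = -4/x + S/12 (q(x, S) = S*(1/12) - 4/x = S/12 - 4/x = -4/x + S/12)
U(t) = (-15 + t)/(1 + t)
z(O, k) = O - 4/k (z(O, k) = O + (-4/k + (1/12)*0) = O + (-4/k + 0) = O - 4/k)
-133476 + z(U(-4), D(6)) = -133476 + ((-15 - 4)/(1 - 4) - 4/(-2 + 3*6)) = -133476 + (-19/(-3) - 4/(-2 + 18)) = -133476 + (-1/3*(-19) - 4/16) = -133476 + (19/3 - 4*1/16) = -133476 + (19/3 - 1/4) = -133476 + 73/12 = -1601639/12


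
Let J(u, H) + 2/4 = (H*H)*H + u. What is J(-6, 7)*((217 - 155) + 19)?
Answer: 54513/2 ≈ 27257.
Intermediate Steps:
J(u, H) = -½ + u + H³ (J(u, H) = -½ + ((H*H)*H + u) = -½ + (H²*H + u) = -½ + (H³ + u) = -½ + (u + H³) = -½ + u + H³)
J(-6, 7)*((217 - 155) + 19) = (-½ - 6 + 7³)*((217 - 155) + 19) = (-½ - 6 + 343)*(62 + 19) = (673/2)*81 = 54513/2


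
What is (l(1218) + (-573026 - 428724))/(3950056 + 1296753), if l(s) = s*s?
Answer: 481774/5246809 ≈ 0.091822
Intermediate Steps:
l(s) = s²
(l(1218) + (-573026 - 428724))/(3950056 + 1296753) = (1218² + (-573026 - 428724))/(3950056 + 1296753) = (1483524 - 1001750)/5246809 = 481774*(1/5246809) = 481774/5246809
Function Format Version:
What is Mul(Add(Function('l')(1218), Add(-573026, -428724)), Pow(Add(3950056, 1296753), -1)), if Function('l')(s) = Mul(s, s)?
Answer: Rational(481774, 5246809) ≈ 0.091822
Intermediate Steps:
Function('l')(s) = Pow(s, 2)
Mul(Add(Function('l')(1218), Add(-573026, -428724)), Pow(Add(3950056, 1296753), -1)) = Mul(Add(Pow(1218, 2), Add(-573026, -428724)), Pow(Add(3950056, 1296753), -1)) = Mul(Add(1483524, -1001750), Pow(5246809, -1)) = Mul(481774, Rational(1, 5246809)) = Rational(481774, 5246809)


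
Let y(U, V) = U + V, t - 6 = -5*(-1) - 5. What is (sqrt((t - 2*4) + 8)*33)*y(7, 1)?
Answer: 264*sqrt(6) ≈ 646.67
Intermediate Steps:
t = 6 (t = 6 + (-5*(-1) - 5) = 6 + (5 - 5) = 6 + 0 = 6)
(sqrt((t - 2*4) + 8)*33)*y(7, 1) = (sqrt((6 - 2*4) + 8)*33)*(7 + 1) = (sqrt((6 - 8) + 8)*33)*8 = (sqrt(-2 + 8)*33)*8 = (sqrt(6)*33)*8 = (33*sqrt(6))*8 = 264*sqrt(6)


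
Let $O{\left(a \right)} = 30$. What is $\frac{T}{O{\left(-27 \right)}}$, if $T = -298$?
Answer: $- \frac{149}{15} \approx -9.9333$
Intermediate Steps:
$\frac{T}{O{\left(-27 \right)}} = - \frac{298}{30} = \left(-298\right) \frac{1}{30} = - \frac{149}{15}$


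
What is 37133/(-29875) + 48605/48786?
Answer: -359496163/1457481750 ≈ -0.24666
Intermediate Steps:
37133/(-29875) + 48605/48786 = 37133*(-1/29875) + 48605*(1/48786) = -37133/29875 + 48605/48786 = -359496163/1457481750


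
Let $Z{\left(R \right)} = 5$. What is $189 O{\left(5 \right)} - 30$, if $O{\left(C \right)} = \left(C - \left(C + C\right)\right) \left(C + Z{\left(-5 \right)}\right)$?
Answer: $-9480$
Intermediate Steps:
$O{\left(C \right)} = - C \left(5 + C\right)$ ($O{\left(C \right)} = \left(C - \left(C + C\right)\right) \left(C + 5\right) = \left(C - 2 C\right) \left(5 + C\right) = - C \left(5 + C\right)$)
$189 O{\left(5 \right)} - 30 = 189 \left(\left(-1\right) 5 \left(5 + 5\right)\right) - 30 = 189 \left(\left(-1\right) 5 \cdot 10\right) - 30 = 189 \left(-50\right) - 30 = -9450 - 30 = -9480$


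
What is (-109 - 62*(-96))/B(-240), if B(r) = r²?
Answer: 5843/57600 ≈ 0.10144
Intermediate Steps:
(-109 - 62*(-96))/B(-240) = (-109 - 62*(-96))/((-240)²) = (-109 + 5952)/57600 = 5843*(1/57600) = 5843/57600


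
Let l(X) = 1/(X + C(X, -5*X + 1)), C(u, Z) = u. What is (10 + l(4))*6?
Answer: 243/4 ≈ 60.750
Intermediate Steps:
l(X) = 1/(2*X) (l(X) = 1/(X + X) = 1/(2*X))
(10 + l(4))*6 = (10 + (1/2)/4)*6 = (10 + (1/2)*(1/4))*6 = (10 + 1/8)*6 = (81/8)*6 = 243/4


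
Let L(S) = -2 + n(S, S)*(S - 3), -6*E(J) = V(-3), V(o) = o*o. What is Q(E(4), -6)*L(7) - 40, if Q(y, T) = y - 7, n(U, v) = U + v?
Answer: -499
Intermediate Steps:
V(o) = o²
E(J) = -3/2 (E(J) = -⅙*(-3)² = -⅙*9 = -3/2)
Q(y, T) = -7 + y
L(S) = -2 + 2*S*(-3 + S) (L(S) = -2 + (S + S)*(S - 3) = -2 + (2*S)*(-3 + S) = -2 + 2*S*(-3 + S))
Q(E(4), -6)*L(7) - 40 = (-7 - 3/2)*(-2 - 6*7 + 2*7²) - 40 = -17*(-2 - 42 + 2*49)/2 - 40 = -17*(-2 - 42 + 98)/2 - 40 = -17/2*54 - 40 = -459 - 40 = -499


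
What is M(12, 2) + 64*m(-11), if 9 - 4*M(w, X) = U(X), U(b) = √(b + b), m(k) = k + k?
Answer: -5625/4 ≈ -1406.3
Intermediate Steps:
m(k) = 2*k
U(b) = √2*√b (U(b) = √(2*b) = √2*√b)
M(w, X) = 9/4 - √2*√X/4
M(12, 2) + 64*m(-11) = (9/4 - √2*√2/4) + 64*(2*(-11)) = (9/4 - ½) + 64*(-22) = 7/4 - 1408 = -5625/4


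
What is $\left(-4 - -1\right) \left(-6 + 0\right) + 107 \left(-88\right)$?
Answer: $-9398$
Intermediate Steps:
$\left(-4 - -1\right) \left(-6 + 0\right) + 107 \left(-88\right) = \left(-4 + 1\right) \left(-6\right) - 9416 = \left(-3\right) \left(-6\right) - 9416 = 18 - 9416 = -9398$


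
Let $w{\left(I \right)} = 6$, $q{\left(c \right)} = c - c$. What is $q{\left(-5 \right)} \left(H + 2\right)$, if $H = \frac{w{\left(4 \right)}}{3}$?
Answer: $0$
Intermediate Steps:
$q{\left(c \right)} = 0$
$H = 2$ ($H = \frac{6}{3} = 6 \cdot \frac{1}{3} = 2$)
$q{\left(-5 \right)} \left(H + 2\right) = 0 \left(2 + 2\right) = 0 \cdot 4 = 0$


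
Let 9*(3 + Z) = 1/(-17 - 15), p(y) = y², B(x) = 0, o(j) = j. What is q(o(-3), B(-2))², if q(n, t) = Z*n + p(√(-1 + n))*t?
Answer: 748225/9216 ≈ 81.188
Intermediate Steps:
Z = -865/288 (Z = -3 + 1/(9*(-17 - 15)) = -3 + (⅑)/(-32) = -3 + (⅑)*(-1/32) = -3 - 1/288 = -865/288 ≈ -3.0035)
q(n, t) = -865*n/288 + t*(-1 + n) (q(n, t) = -865*n/288 + (√(-1 + n))²*t = -865*n/288 + (-1 + n)*t = -865*n/288 + t*(-1 + n))
q(o(-3), B(-2))² = (-1*0 - 865/288*(-3) - 3*0)² = (0 + 865/96 + 0)² = (865/96)² = 748225/9216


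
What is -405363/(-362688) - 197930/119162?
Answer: -3913828339/7203104576 ≈ -0.54335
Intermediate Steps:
-405363/(-362688) - 197930/119162 = -405363*(-1/362688) - 197930*1/119162 = 135121/120896 - 98965/59581 = -3913828339/7203104576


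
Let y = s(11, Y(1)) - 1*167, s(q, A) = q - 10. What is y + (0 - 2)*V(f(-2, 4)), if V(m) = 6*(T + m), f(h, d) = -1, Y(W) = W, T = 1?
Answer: -166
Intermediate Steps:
V(m) = 6 + 6*m (V(m) = 6*(1 + m) = 6 + 6*m)
s(q, A) = -10 + q
y = -166 (y = (-10 + 11) - 1*167 = 1 - 167 = -166)
y + (0 - 2)*V(f(-2, 4)) = -166 + (0 - 2)*(6 + 6*(-1)) = -166 - 2*(6 - 6) = -166 - 2*0 = -166 + 0 = -166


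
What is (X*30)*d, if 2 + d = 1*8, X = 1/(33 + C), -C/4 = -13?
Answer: 36/17 ≈ 2.1176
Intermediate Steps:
C = 52 (C = -4*(-13) = 52)
X = 1/85 (X = 1/(33 + 52) = 1/85 ≈ 0.011765)
d = 6 (d = -2 + 1*8 = -2 + 8 = 6)
(X*30)*d = ((1/85)*30)*6 = (6/17)*6 = 36/17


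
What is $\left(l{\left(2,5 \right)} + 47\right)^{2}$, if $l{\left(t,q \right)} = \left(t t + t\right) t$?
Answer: $3481$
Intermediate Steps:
$l{\left(t,q \right)} = t \left(t + t^{2}\right)$ ($l{\left(t,q \right)} = \left(t^{2} + t\right) t = \left(t + t^{2}\right) t = t \left(t + t^{2}\right)$)
$\left(l{\left(2,5 \right)} + 47\right)^{2} = \left(2^{2} \left(1 + 2\right) + 47\right)^{2} = \left(4 \cdot 3 + 47\right)^{2} = \left(12 + 47\right)^{2} = 59^{2} = 3481$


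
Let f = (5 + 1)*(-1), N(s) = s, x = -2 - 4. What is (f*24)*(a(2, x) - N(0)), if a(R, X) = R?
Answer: -288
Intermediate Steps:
x = -6
f = -6 (f = 6*(-1) = -6)
(f*24)*(a(2, x) - N(0)) = (-6*24)*(2 - 1*0) = -144*(2 + 0) = -144*2 = -288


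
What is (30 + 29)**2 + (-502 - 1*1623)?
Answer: 1356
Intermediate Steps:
(30 + 29)**2 + (-502 - 1*1623) = 59**2 + (-502 - 1623) = 3481 - 2125 = 1356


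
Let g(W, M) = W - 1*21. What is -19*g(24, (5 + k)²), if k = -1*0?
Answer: -57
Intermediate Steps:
k = 0
g(W, M) = -21 + W (g(W, M) = W - 21 = -21 + W)
-19*g(24, (5 + k)²) = -19*(-21 + 24) = -19*3 = -57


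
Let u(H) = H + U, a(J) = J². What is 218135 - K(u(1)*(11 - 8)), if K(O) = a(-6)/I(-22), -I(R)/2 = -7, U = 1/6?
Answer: 1526927/7 ≈ 2.1813e+5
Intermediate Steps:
U = ⅙ (U = 1*(⅙) = ⅙ ≈ 0.16667)
I(R) = 14 (I(R) = -2*(-7) = 14)
u(H) = ⅙ + H (u(H) = H + ⅙ = ⅙ + H)
K(O) = 18/7 (K(O) = (-6)²/14 = 36*(1/14) = 18/7)
218135 - K(u(1)*(11 - 8)) = 218135 - 1*18/7 = 218135 - 18/7 = 1526927/7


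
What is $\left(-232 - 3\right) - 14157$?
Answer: $-14392$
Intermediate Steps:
$\left(-232 - 3\right) - 14157 = -235 - 14157 = -14392$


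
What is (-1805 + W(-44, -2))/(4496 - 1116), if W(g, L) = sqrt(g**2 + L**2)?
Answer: -361/676 + sqrt(485)/1690 ≈ -0.52099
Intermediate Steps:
W(g, L) = sqrt(L**2 + g**2)
(-1805 + W(-44, -2))/(4496 - 1116) = (-1805 + sqrt((-2)**2 + (-44)**2))/(4496 - 1116) = (-1805 + sqrt(4 + 1936))/3380 = (-1805 + sqrt(1940))*(1/3380) = (-1805 + 2*sqrt(485))*(1/3380) = -361/676 + sqrt(485)/1690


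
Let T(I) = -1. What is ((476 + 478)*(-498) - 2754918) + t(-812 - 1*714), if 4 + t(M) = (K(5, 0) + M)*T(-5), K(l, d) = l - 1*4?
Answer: -3228489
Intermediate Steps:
K(l, d) = -4 + l (K(l, d) = l - 4 = -4 + l)
t(M) = -5 - M (t(M) = -4 + ((-4 + 5) + M)*(-1) = -4 + (1 + M)*(-1) = -4 + (-1 - M) = -5 - M)
((476 + 478)*(-498) - 2754918) + t(-812 - 1*714) = ((476 + 478)*(-498) - 2754918) + (-5 - (-812 - 1*714)) = (954*(-498) - 2754918) + (-5 - (-812 - 714)) = (-475092 - 2754918) + (-5 - 1*(-1526)) = -3230010 + (-5 + 1526) = -3230010 + 1521 = -3228489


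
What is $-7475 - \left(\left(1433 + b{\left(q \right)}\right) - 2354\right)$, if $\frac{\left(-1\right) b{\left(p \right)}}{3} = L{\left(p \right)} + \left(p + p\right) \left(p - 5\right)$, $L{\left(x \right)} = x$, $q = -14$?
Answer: $-5000$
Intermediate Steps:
$b{\left(p \right)} = - 3 p - 6 p \left(-5 + p\right)$ ($b{\left(p \right)} = - 3 \left(p + \left(p + p\right) \left(p - 5\right)\right) = - 3 \left(p + 2 p \left(-5 + p\right)\right) = - 3 p - 6 p \left(-5 + p\right)$)
$-7475 - \left(\left(1433 + b{\left(q \right)}\right) - 2354\right) = -7475 - \left(\left(1433 + 3 \left(-14\right) \left(9 - -28\right)\right) - 2354\right) = -7475 - \left(\left(1433 + 3 \left(-14\right) \left(9 + 28\right)\right) - 2354\right) = -7475 - \left(\left(1433 + 3 \left(-14\right) 37\right) - 2354\right) = -7475 - \left(\left(1433 - 1554\right) - 2354\right) = -7475 - \left(-121 - 2354\right) = -7475 - -2475 = -7475 + 2475 = -5000$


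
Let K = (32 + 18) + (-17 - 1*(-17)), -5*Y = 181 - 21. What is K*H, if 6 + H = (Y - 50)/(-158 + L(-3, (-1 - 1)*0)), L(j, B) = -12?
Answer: -4690/17 ≈ -275.88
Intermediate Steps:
Y = -32 (Y = -(181 - 21)/5 = -⅕*160 = -32)
H = -469/85 (H = -6 + (-32 - 50)/(-158 - 12) = -6 - 82/(-170) = -6 - 82*(-1/170) = -6 + 41/85 = -469/85 ≈ -5.5176)
K = 50 (K = 50 + (-17 + 17) = 50 + 0 = 50)
K*H = 50*(-469/85) = -4690/17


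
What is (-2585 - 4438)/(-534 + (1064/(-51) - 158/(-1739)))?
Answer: 622862847/49202164 ≈ 12.659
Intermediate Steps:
(-2585 - 4438)/(-534 + (1064/(-51) - 158/(-1739))) = -7023/(-534 + (1064*(-1/51) - 158*(-1/1739))) = -7023/(-534 + (-1064/51 + 158/1739)) = -7023/(-534 - 1842238/88689) = -7023/(-49202164/88689) = -7023*(-88689/49202164) = 622862847/49202164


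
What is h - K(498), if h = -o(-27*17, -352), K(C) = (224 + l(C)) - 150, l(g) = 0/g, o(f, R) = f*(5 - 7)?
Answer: -992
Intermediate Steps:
o(f, R) = -2*f (o(f, R) = f*(-2) = -2*f)
l(g) = 0
K(C) = 74 (K(C) = (224 + 0) - 150 = 224 - 150 = 74)
h = -918 (h = -(-2)*(-27*17) = -(-2)*(-459) = -1*918 = -918)
h - K(498) = -918 - 1*74 = -918 - 74 = -992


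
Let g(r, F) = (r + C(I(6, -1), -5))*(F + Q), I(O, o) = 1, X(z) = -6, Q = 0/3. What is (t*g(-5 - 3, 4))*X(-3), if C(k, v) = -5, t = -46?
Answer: -14352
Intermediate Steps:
Q = 0 (Q = 0*(1/3) = 0)
g(r, F) = F*(-5 + r) (g(r, F) = (r - 5)*(F + 0) = (-5 + r)*F = F*(-5 + r))
(t*g(-5 - 3, 4))*X(-3) = -184*(-5 + (-5 - 3))*(-6) = -184*(-5 - 8)*(-6) = -184*(-13)*(-6) = -46*(-52)*(-6) = 2392*(-6) = -14352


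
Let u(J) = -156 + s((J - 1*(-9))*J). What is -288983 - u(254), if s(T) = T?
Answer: -355629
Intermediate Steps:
u(J) = -156 + J*(9 + J) (u(J) = -156 + (J - 1*(-9))*J = -156 + (J + 9)*J = -156 + (9 + J)*J = -156 + J*(9 + J))
-288983 - u(254) = -288983 - (-156 + 254*(9 + 254)) = -288983 - (-156 + 254*263) = -288983 - (-156 + 66802) = -288983 - 1*66646 = -288983 - 66646 = -355629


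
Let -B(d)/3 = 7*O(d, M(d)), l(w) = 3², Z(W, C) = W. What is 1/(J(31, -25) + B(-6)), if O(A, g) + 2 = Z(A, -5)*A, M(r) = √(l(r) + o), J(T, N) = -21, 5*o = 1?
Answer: -1/735 ≈ -0.0013605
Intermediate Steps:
o = ⅕ (o = (⅕)*1 = ⅕ ≈ 0.20000)
l(w) = 9
M(r) = √230/5 (M(r) = √(9 + ⅕) = √(46/5) = √230/5)
O(A, g) = -2 + A² (O(A, g) = -2 + A*A = -2 + A²)
B(d) = 42 - 21*d² (B(d) = -21*(-2 + d²) = -3*(-14 + 7*d²) = 42 - 21*d²)
1/(J(31, -25) + B(-6)) = 1/(-21 + (42 - 21*(-6)²)) = 1/(-21 + (42 - 21*36)) = 1/(-21 + (42 - 756)) = 1/(-21 - 714) = 1/(-735) = -1/735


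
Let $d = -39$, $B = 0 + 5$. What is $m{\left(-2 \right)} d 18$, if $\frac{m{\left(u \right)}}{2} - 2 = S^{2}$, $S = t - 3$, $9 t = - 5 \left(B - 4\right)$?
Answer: $- \frac{61672}{3} \approx -20557.0$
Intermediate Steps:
$B = 5$
$t = - \frac{5}{9}$ ($t = \frac{\left(-5\right) \left(5 - 4\right)}{9} = \frac{\left(-5\right) 1}{9} = \frac{1}{9} \left(-5\right) = - \frac{5}{9} \approx -0.55556$)
$S = - \frac{32}{9}$ ($S = - \frac{5}{9} - 3 = - \frac{32}{9} \approx -3.5556$)
$m{\left(u \right)} = \frac{2372}{81}$ ($m{\left(u \right)} = 4 + 2 \left(- \frac{32}{9}\right)^{2} = 4 + 2 \cdot \frac{1024}{81} = 4 + \frac{2048}{81} = \frac{2372}{81}$)
$m{\left(-2 \right)} d 18 = \frac{2372}{81} \left(-39\right) 18 = \left(- \frac{30836}{27}\right) 18 = - \frac{61672}{3}$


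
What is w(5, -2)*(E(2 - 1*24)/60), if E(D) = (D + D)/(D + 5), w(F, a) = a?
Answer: -22/255 ≈ -0.086275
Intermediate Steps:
E(D) = 2*D/(5 + D) (E(D) = (2*D)/(5 + D) = 2*D/(5 + D))
w(5, -2)*(E(2 - 1*24)/60) = -2*2*(2 - 1*24)/(5 + (2 - 1*24))/60 = -2*2*(2 - 24)/(5 + (2 - 24))/60 = -2*2*(-22)/(5 - 22)/60 = -2*2*(-22)/(-17)/60 = -2*2*(-22)*(-1/17)/60 = -88/(17*60) = -2*11/255 = -22/255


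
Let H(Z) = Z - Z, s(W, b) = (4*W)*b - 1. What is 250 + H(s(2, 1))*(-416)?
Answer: 250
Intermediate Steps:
s(W, b) = -1 + 4*W*b (s(W, b) = 4*W*b - 1 = -1 + 4*W*b)
H(Z) = 0
250 + H(s(2, 1))*(-416) = 250 + 0*(-416) = 250 + 0 = 250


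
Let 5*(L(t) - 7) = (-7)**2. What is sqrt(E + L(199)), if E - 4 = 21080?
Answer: 4*sqrt(32970)/5 ≈ 145.26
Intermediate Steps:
L(t) = 84/5 (L(t) = 7 + (1/5)*(-7)**2 = 7 + (1/5)*49 = 7 + 49/5 = 84/5)
E = 21084 (E = 4 + 21080 = 21084)
sqrt(E + L(199)) = sqrt(21084 + 84/5) = sqrt(105504/5) = 4*sqrt(32970)/5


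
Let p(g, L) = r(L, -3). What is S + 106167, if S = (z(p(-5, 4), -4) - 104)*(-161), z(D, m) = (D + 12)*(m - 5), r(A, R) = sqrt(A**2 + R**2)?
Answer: 147544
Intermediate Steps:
p(g, L) = sqrt(9 + L**2) (p(g, L) = sqrt(L**2 + (-3)**2) = sqrt(L**2 + 9) = sqrt(9 + L**2))
z(D, m) = (-5 + m)*(12 + D) (z(D, m) = (12 + D)*(-5 + m) = (-5 + m)*(12 + D))
S = 41377 (S = ((-60 - 5*sqrt(9 + 4**2) + 12*(-4) + sqrt(9 + 4**2)*(-4)) - 104)*(-161) = ((-60 - 5*sqrt(9 + 16) - 48 + sqrt(9 + 16)*(-4)) - 104)*(-161) = ((-60 - 5*sqrt(25) - 48 + sqrt(25)*(-4)) - 104)*(-161) = ((-60 - 5*5 - 48 + 5*(-4)) - 104)*(-161) = ((-60 - 25 - 48 - 20) - 104)*(-161) = (-153 - 104)*(-161) = -257*(-161) = 41377)
S + 106167 = 41377 + 106167 = 147544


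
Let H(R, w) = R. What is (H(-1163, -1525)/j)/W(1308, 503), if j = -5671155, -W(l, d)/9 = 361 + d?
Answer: -1163/44098901280 ≈ -2.6373e-8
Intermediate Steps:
W(l, d) = -3249 - 9*d (W(l, d) = -9*(361 + d) = -3249 - 9*d)
(H(-1163, -1525)/j)/W(1308, 503) = (-1163/(-5671155))/(-3249 - 9*503) = (-1163*(-1/5671155))/(-3249 - 4527) = (1163/5671155)/(-7776) = (1163/5671155)*(-1/7776) = -1163/44098901280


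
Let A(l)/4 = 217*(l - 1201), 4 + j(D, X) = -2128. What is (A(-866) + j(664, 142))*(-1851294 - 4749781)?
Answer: 11857431809600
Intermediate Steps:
j(D, X) = -2132 (j(D, X) = -4 - 2128 = -2132)
A(l) = -1042468 + 868*l (A(l) = 4*(217*(l - 1201)) = 4*(217*(-1201 + l)) = 4*(-260617 + 217*l) = -1042468 + 868*l)
(A(-866) + j(664, 142))*(-1851294 - 4749781) = ((-1042468 + 868*(-866)) - 2132)*(-1851294 - 4749781) = ((-1042468 - 751688) - 2132)*(-6601075) = (-1794156 - 2132)*(-6601075) = -1796288*(-6601075) = 11857431809600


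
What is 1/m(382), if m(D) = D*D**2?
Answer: 1/55742968 ≈ 1.7939e-8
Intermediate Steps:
m(D) = D**3
1/m(382) = 1/(382**3) = 1/55742968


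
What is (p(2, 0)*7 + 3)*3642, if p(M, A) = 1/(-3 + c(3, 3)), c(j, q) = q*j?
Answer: 15175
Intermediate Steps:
c(j, q) = j*q
p(M, A) = ⅙ (p(M, A) = 1/(-3 + 3*3) = 1/(-3 + 9) = 1/6 = ⅙)
(p(2, 0)*7 + 3)*3642 = ((⅙)*7 + 3)*3642 = (7/6 + 3)*3642 = (25/6)*3642 = 15175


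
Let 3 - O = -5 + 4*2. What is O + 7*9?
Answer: 63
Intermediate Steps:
O = 0 (O = 3 - (-5 + 4*2) = 3 - (-5 + 8) = 3 - 1*3 = 3 - 3 = 0)
O + 7*9 = 0 + 7*9 = 0 + 63 = 63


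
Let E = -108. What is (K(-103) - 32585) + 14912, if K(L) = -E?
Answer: -17565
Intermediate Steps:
K(L) = 108 (K(L) = -1*(-108) = 108)
(K(-103) - 32585) + 14912 = (108 - 32585) + 14912 = -32477 + 14912 = -17565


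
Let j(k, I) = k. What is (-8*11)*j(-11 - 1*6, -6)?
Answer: 1496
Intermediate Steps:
(-8*11)*j(-11 - 1*6, -6) = (-8*11)*(-11 - 1*6) = -88*(-11 - 6) = -88*(-17) = 1496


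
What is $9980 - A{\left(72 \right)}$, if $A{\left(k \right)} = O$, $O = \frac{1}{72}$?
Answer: $\frac{718559}{72} \approx 9980.0$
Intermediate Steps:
$O = \frac{1}{72} \approx 0.013889$
$A{\left(k \right)} = \frac{1}{72}$
$9980 - A{\left(72 \right)} = 9980 - \frac{1}{72} = \frac{718559}{72}$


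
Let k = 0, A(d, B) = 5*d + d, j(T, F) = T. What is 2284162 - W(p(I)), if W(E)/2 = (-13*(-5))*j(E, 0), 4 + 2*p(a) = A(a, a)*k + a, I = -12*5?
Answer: 2288322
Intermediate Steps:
A(d, B) = 6*d
I = -60
p(a) = -2 + a/2 (p(a) = -2 + ((6*a)*0 + a)/2 = -2 + (0 + a)/2 = -2 + a/2)
W(E) = 130*E (W(E) = 2*((-13*(-5))*E) = 2*(65*E) = 130*E)
2284162 - W(p(I)) = 2284162 - 130*(-2 + (½)*(-60)) = 2284162 - 130*(-2 - 30) = 2284162 - 130*(-32) = 2284162 - 1*(-4160) = 2284162 + 4160 = 2288322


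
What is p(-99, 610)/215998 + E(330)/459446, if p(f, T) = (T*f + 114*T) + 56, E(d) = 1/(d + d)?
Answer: 1395787867079/32749007645640 ≈ 0.042621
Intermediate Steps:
E(d) = 1/(2*d)
p(f, T) = 56 + 114*T + T*f (p(f, T) = (114*T + T*f) + 56 = 56 + 114*T + T*f)
p(-99, 610)/215998 + E(330)/459446 = (56 + 114*610 + 610*(-99))/215998 + ((½)/330)/459446 = (56 + 69540 - 60390)*(1/215998) + ((½)*(1/330))*(1/459446) = 9206*(1/215998) + (1/660)*(1/459446) = 4603/107999 + 1/303234360 = 1395787867079/32749007645640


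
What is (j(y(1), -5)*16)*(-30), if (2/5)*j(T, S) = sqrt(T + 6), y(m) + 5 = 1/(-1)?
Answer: 0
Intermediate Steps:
y(m) = -6 (y(m) = -5 + 1/(-1) = -5 - 1 = -6)
j(T, S) = 5*sqrt(6 + T)/2 (j(T, S) = 5*sqrt(T + 6)/2 = 5*sqrt(6 + T)/2)
(j(y(1), -5)*16)*(-30) = ((5*sqrt(6 - 6)/2)*16)*(-30) = ((5*sqrt(0)/2)*16)*(-30) = (((5/2)*0)*16)*(-30) = (0*16)*(-30) = 0*(-30) = 0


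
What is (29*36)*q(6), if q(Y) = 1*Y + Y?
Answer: 12528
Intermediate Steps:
q(Y) = 2*Y (q(Y) = Y + Y = 2*Y)
(29*36)*q(6) = (29*36)*(2*6) = 1044*12 = 12528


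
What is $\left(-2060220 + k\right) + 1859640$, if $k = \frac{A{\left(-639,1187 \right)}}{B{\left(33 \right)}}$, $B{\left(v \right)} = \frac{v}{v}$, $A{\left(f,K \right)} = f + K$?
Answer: $-200032$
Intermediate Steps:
$A{\left(f,K \right)} = K + f$
$B{\left(v \right)} = 1$
$k = 548$ ($k = \frac{1187 - 639}{1} = 548 \cdot 1 = 548$)
$\left(-2060220 + k\right) + 1859640 = \left(-2060220 + 548\right) + 1859640 = -2059672 + 1859640 = -200032$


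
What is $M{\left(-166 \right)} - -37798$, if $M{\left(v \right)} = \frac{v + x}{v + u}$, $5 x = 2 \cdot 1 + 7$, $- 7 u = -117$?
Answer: $\frac{197500297}{5225} \approx 37799.0$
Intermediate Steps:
$u = \frac{117}{7}$ ($u = \left(- \frac{1}{7}\right) \left(-117\right) = \frac{117}{7} \approx 16.714$)
$x = \frac{9}{5}$ ($x = \frac{2 \cdot 1 + 7}{5} = \frac{2 + 7}{5} = \frac{1}{5} \cdot 9 = \frac{9}{5} \approx 1.8$)
$M{\left(v \right)} = \frac{\frac{9}{5} + v}{\frac{117}{7} + v}$ ($M{\left(v \right)} = \frac{v + \frac{9}{5}}{v + \frac{117}{7}} = \frac{\frac{9}{5} + v}{\frac{117}{7} + v}$)
$M{\left(-166 \right)} - -37798 = \frac{7 \left(9 + 5 \left(-166\right)\right)}{5 \left(117 + 7 \left(-166\right)\right)} - -37798 = \frac{7 \left(9 - 830\right)}{5 \left(117 - 1162\right)} + 37798 = \frac{7}{5} \frac{1}{-1045} \left(-821\right) + 37798 = \frac{7}{5} \left(- \frac{1}{1045}\right) \left(-821\right) + 37798 = \frac{5747}{5225} + 37798 = \frac{197500297}{5225}$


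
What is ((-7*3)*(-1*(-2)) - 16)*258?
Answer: -14964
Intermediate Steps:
((-7*3)*(-1*(-2)) - 16)*258 = (-21*2 - 16)*258 = (-42 - 16)*258 = -58*258 = -14964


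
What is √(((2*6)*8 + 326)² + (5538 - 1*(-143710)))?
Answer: 2*√81833 ≈ 572.13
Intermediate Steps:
√(((2*6)*8 + 326)² + (5538 - 1*(-143710))) = √((12*8 + 326)² + (5538 + 143710)) = √((96 + 326)² + 149248) = √(422² + 149248) = √(178084 + 149248) = √327332 = 2*√81833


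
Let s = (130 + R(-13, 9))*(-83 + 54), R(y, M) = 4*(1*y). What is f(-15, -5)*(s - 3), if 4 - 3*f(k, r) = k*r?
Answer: 53605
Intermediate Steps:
R(y, M) = 4*y
s = -2262 (s = (130 + 4*(-13))*(-83 + 54) = (130 - 52)*(-29) = 78*(-29) = -2262)
f(k, r) = 4/3 - k*r/3
f(-15, -5)*(s - 3) = (4/3 - ⅓*(-15)*(-5))*(-2262 - 3) = (4/3 - 25)*(-2265) = -71/3*(-2265) = 53605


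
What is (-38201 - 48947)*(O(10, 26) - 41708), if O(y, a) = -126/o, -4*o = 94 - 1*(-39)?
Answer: 69054332240/19 ≈ 3.6344e+9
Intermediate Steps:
o = -133/4 (o = -(94 - 1*(-39))/4 = -(94 + 39)/4 = -¼*133 = -133/4 ≈ -33.250)
O(y, a) = 72/19 (O(y, a) = -126/(-133/4) = -126*(-4/133) = 72/19)
(-38201 - 48947)*(O(10, 26) - 41708) = (-38201 - 48947)*(72/19 - 41708) = -87148*(-792380/19) = 69054332240/19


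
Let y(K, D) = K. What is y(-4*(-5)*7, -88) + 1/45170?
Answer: 6323801/45170 ≈ 140.00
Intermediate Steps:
y(-4*(-5)*7, -88) + 1/45170 = -4*(-5)*7 + 1/45170 = 20*7 + 1/45170 = 140 + 1/45170 = 6323801/45170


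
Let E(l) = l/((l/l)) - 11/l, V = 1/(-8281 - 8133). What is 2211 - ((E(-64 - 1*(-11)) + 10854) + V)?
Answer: -7472982281/869942 ≈ -8590.2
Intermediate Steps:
V = -1/16414 (V = 1/(-16414) = -1/16414 ≈ -6.0924e-5)
E(l) = l - 11/l (E(l) = l/1 - 11/l = l*1 - 11/l = l - 11/l)
2211 - ((E(-64 - 1*(-11)) + 10854) + V) = 2211 - ((((-64 - 1*(-11)) - 11/(-64 - 1*(-11))) + 10854) - 1/16414) = 2211 - ((((-64 + 11) - 11/(-64 + 11)) + 10854) - 1/16414) = 2211 - (((-53 - 11/(-53)) + 10854) - 1/16414) = 2211 - (((-53 - 11*(-1/53)) + 10854) - 1/16414) = 2211 - (((-53 + 11/53) + 10854) - 1/16414) = 2211 - ((-2798/53 + 10854) - 1/16414) = 2211 - (572464/53 - 1/16414) = 2211 - 1*9396424043/869942 = 2211 - 9396424043/869942 = -7472982281/869942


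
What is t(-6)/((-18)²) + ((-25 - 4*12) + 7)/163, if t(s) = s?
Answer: -3727/8802 ≈ -0.42343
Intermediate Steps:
t(-6)/((-18)²) + ((-25 - 4*12) + 7)/163 = -6/((-18)²) + ((-25 - 4*12) + 7)/163 = -6/324 + ((-25 - 48) + 7)*(1/163) = -6*1/324 + (-73 + 7)*(1/163) = -1/54 - 66*1/163 = -1/54 - 66/163 = -3727/8802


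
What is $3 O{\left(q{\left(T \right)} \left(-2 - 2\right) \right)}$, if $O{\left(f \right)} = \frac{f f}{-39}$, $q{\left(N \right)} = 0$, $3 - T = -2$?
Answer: $0$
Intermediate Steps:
$T = 5$ ($T = 3 - -2 = 3 + 2 = 5$)
$O{\left(f \right)} = - \frac{f^{2}}{39}$ ($O{\left(f \right)} = f^{2} \left(- \frac{1}{39}\right) = - \frac{f^{2}}{39}$)
$3 O{\left(q{\left(T \right)} \left(-2 - 2\right) \right)} = 3 \left(- \frac{\left(0 \left(-2 - 2\right)\right)^{2}}{39}\right) = 3 \left(- \frac{\left(0 \left(-4\right)\right)^{2}}{39}\right) = 3 \left(- \frac{0^{2}}{39}\right) = 3 \left(\left(- \frac{1}{39}\right) 0\right) = 3 \cdot 0 = 0$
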